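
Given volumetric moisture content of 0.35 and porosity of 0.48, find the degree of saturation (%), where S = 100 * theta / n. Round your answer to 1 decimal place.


Step 1: S = 100 * theta_v / n
Step 2: S = 100 * 0.35 / 0.48
Step 3: S = 72.9%

72.9


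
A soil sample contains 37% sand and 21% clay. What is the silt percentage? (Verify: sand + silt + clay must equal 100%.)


Step 1: sand + silt + clay = 100%
Step 2: silt = 100 - sand - clay
Step 3: silt = 100 - 37 - 21
Step 4: silt = 42%

42


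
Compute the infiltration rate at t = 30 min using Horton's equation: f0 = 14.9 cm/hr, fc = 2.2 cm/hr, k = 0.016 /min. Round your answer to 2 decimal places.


Step 1: f = fc + (f0 - fc) * exp(-k * t)
Step 2: exp(-0.016 * 30) = 0.618783
Step 3: f = 2.2 + (14.9 - 2.2) * 0.618783
Step 4: f = 2.2 + 12.7 * 0.618783
Step 5: f = 10.06 cm/hr

10.06


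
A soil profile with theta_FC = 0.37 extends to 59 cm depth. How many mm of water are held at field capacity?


Step 1: Water (mm) = theta_FC * depth (cm) * 10
Step 2: Water = 0.37 * 59 * 10
Step 3: Water = 218.3 mm

218.3


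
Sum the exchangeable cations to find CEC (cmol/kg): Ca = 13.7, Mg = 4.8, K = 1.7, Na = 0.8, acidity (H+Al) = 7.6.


Step 1: CEC = Ca + Mg + K + Na + (H+Al)
Step 2: CEC = 13.7 + 4.8 + 1.7 + 0.8 + 7.6
Step 3: CEC = 28.6 cmol/kg

28.6


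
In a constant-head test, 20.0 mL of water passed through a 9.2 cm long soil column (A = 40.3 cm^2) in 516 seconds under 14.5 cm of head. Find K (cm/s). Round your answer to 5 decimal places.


Step 1: K = Q * L / (A * t * h)
Step 2: Numerator = 20.0 * 9.2 = 184.0
Step 3: Denominator = 40.3 * 516 * 14.5 = 301524.6
Step 4: K = 184.0 / 301524.6 = 0.00061 cm/s

0.00061


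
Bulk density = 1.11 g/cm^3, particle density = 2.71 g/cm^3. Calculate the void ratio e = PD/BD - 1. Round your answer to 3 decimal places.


Step 1: e = PD / BD - 1
Step 2: e = 2.71 / 1.11 - 1
Step 3: e = 2.44144 - 1
Step 4: e = 1.441

1.441


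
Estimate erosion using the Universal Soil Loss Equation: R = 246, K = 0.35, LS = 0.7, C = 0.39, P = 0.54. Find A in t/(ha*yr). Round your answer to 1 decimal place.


Step 1: A = R * K * LS * C * P
Step 2: R * K = 246 * 0.35 = 86.1
Step 3: (R*K) * LS = 86.1 * 0.7 = 60.27
Step 4: * C * P = 60.27 * 0.39 * 0.54 = 12.7
Step 5: A = 12.7 t/(ha*yr)

12.7


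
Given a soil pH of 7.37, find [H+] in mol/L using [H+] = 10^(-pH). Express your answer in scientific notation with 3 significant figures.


Step 1: [H+] = 10^(-pH)
Step 2: [H+] = 10^(-7.37)
Step 3: [H+] = 4.27e-08 mol/L

4.27e-08


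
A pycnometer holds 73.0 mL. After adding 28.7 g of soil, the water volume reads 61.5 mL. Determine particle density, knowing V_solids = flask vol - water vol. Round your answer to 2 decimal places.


Step 1: Volume of solids = flask volume - water volume with soil
Step 2: V_solids = 73.0 - 61.5 = 11.5 mL
Step 3: Particle density = mass / V_solids = 28.7 / 11.5 = 2.5 g/cm^3

2.5


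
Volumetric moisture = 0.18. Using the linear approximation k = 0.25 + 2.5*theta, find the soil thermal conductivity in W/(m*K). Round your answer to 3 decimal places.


Step 1: k = 0.25 + 2.5 * theta
Step 2: k = 0.25 + 2.5 * 0.18
Step 3: k = 0.25 + 0.45
Step 4: k = 0.7 W/(m*K)

0.7


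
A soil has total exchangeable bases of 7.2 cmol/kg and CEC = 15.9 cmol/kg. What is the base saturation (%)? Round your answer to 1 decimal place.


Step 1: BS = 100 * (sum of bases) / CEC
Step 2: BS = 100 * 7.2 / 15.9
Step 3: BS = 45.3%

45.3


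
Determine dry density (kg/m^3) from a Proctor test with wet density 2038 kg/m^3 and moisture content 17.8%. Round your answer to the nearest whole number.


Step 1: Dry density = wet density / (1 + w/100)
Step 2: Dry density = 2038 / (1 + 17.8/100)
Step 3: Dry density = 2038 / 1.178
Step 4: Dry density = 1730 kg/m^3

1730


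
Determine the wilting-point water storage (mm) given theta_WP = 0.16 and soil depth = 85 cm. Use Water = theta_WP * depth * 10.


Step 1: Water (mm) = theta_WP * depth * 10
Step 2: Water = 0.16 * 85 * 10
Step 3: Water = 136.0 mm

136.0


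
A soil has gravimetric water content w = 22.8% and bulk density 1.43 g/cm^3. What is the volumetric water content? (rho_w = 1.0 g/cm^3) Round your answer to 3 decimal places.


Step 1: theta = (w / 100) * BD / rho_w
Step 2: theta = (22.8 / 100) * 1.43 / 1.0
Step 3: theta = 0.228 * 1.43
Step 4: theta = 0.326

0.326


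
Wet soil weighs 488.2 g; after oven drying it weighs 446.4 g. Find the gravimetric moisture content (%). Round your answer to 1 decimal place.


Step 1: Water mass = wet - dry = 488.2 - 446.4 = 41.8 g
Step 2: w = 100 * water mass / dry mass
Step 3: w = 100 * 41.8 / 446.4 = 9.4%

9.4


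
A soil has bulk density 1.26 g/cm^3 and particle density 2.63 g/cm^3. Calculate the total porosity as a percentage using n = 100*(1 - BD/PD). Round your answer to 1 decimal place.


Step 1: Formula: n = 100 * (1 - BD / PD)
Step 2: n = 100 * (1 - 1.26 / 2.63)
Step 3: n = 100 * (1 - 0.47909)
Step 4: n = 52.1%

52.1


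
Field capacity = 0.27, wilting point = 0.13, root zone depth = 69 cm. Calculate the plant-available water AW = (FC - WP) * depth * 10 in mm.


Step 1: Available water = (FC - WP) * depth * 10
Step 2: AW = (0.27 - 0.13) * 69 * 10
Step 3: AW = 0.14 * 69 * 10
Step 4: AW = 96.6 mm

96.6


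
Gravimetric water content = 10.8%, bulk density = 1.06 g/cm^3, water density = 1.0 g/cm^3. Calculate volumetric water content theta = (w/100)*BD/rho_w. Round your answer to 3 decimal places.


Step 1: theta = (w / 100) * BD / rho_w
Step 2: theta = (10.8 / 100) * 1.06 / 1.0
Step 3: theta = 0.108 * 1.06
Step 4: theta = 0.114

0.114


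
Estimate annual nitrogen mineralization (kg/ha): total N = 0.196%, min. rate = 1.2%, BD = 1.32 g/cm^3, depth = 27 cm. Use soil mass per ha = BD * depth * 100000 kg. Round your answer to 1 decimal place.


Step 1: Soil mass per ha = BD * depth * 100000 = 1.32 * 27 * 100000 = 3564000 kg
Step 2: Total N pool = soil mass * N%/100 = 3564000 * 0.196/100 = 6985.44 kg/ha
Step 3: N mineralized = N pool * rate%/100 = 6985.44 * 1.2/100 = 83.8 kg/ha/yr

83.8


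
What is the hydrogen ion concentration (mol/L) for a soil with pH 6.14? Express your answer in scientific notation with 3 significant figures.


Step 1: [H+] = 10^(-pH)
Step 2: [H+] = 10^(-6.14)
Step 3: [H+] = 7.24e-07 mol/L

7.24e-07


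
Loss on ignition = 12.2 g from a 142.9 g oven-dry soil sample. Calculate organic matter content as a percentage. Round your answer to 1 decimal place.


Step 1: OM% = 100 * LOI / sample mass
Step 2: OM = 100 * 12.2 / 142.9
Step 3: OM = 8.5%

8.5


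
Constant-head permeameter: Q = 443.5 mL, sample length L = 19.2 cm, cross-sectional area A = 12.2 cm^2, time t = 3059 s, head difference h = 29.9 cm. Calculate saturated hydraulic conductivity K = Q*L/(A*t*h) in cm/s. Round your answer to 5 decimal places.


Step 1: K = Q * L / (A * t * h)
Step 2: Numerator = 443.5 * 19.2 = 8515.2
Step 3: Denominator = 12.2 * 3059 * 29.9 = 1115862.02
Step 4: K = 8515.2 / 1115862.02 = 0.00763 cm/s

0.00763


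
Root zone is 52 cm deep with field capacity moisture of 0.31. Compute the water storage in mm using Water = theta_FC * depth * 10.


Step 1: Water (mm) = theta_FC * depth (cm) * 10
Step 2: Water = 0.31 * 52 * 10
Step 3: Water = 161.2 mm

161.2


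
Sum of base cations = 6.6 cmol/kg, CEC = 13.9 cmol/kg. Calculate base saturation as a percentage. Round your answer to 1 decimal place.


Step 1: BS = 100 * (sum of bases) / CEC
Step 2: BS = 100 * 6.6 / 13.9
Step 3: BS = 47.5%

47.5


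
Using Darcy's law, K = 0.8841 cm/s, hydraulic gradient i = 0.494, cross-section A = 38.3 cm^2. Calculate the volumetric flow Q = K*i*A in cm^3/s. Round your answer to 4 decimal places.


Step 1: Apply Darcy's law: Q = K * i * A
Step 2: Q = 0.8841 * 0.494 * 38.3
Step 3: Q = 16.7273 cm^3/s

16.7273


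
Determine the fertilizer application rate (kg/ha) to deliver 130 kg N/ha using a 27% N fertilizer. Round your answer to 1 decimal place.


Step 1: Fertilizer rate = target N / (N content / 100)
Step 2: Rate = 130 / (27 / 100)
Step 3: Rate = 130 / 0.27
Step 4: Rate = 481.5 kg/ha

481.5


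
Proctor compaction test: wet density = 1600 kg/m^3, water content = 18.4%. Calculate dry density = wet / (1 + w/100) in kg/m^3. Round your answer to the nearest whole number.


Step 1: Dry density = wet density / (1 + w/100)
Step 2: Dry density = 1600 / (1 + 18.4/100)
Step 3: Dry density = 1600 / 1.184
Step 4: Dry density = 1351 kg/m^3

1351


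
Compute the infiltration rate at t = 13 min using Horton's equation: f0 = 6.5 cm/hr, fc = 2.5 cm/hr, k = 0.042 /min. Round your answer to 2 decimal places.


Step 1: f = fc + (f0 - fc) * exp(-k * t)
Step 2: exp(-0.042 * 13) = 0.579262
Step 3: f = 2.5 + (6.5 - 2.5) * 0.579262
Step 4: f = 2.5 + 4.0 * 0.579262
Step 5: f = 4.82 cm/hr

4.82


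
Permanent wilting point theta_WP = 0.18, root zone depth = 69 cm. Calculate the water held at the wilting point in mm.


Step 1: Water (mm) = theta_WP * depth * 10
Step 2: Water = 0.18 * 69 * 10
Step 3: Water = 124.2 mm

124.2


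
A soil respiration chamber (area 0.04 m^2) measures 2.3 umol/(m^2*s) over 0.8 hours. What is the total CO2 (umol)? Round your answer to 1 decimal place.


Step 1: Convert time to seconds: 0.8 hr * 3600 = 2880.0 s
Step 2: Total = flux * area * time_s
Step 3: Total = 2.3 * 0.04 * 2880.0
Step 4: Total = 265.0 umol

265.0


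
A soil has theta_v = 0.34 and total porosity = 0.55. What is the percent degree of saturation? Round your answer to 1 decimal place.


Step 1: S = 100 * theta_v / n
Step 2: S = 100 * 0.34 / 0.55
Step 3: S = 61.8%

61.8


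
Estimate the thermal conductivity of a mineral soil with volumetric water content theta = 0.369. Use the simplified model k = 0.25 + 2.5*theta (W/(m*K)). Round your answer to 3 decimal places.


Step 1: k = 0.25 + 2.5 * theta
Step 2: k = 0.25 + 2.5 * 0.369
Step 3: k = 0.25 + 0.923
Step 4: k = 1.173 W/(m*K)

1.173


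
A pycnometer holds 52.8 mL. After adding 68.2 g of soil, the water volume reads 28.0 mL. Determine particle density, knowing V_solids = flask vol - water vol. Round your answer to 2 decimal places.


Step 1: Volume of solids = flask volume - water volume with soil
Step 2: V_solids = 52.8 - 28.0 = 24.8 mL
Step 3: Particle density = mass / V_solids = 68.2 / 24.8 = 2.75 g/cm^3

2.75


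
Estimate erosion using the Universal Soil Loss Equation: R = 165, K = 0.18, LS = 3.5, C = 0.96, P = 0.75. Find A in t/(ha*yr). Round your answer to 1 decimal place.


Step 1: A = R * K * LS * C * P
Step 2: R * K = 165 * 0.18 = 29.7
Step 3: (R*K) * LS = 29.7 * 3.5 = 103.95
Step 4: * C * P = 103.95 * 0.96 * 0.75 = 74.8
Step 5: A = 74.8 t/(ha*yr)

74.8


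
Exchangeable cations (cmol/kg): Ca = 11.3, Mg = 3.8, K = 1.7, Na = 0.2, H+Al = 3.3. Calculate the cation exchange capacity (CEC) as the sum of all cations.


Step 1: CEC = Ca + Mg + K + Na + (H+Al)
Step 2: CEC = 11.3 + 3.8 + 1.7 + 0.2 + 3.3
Step 3: CEC = 20.3 cmol/kg

20.3


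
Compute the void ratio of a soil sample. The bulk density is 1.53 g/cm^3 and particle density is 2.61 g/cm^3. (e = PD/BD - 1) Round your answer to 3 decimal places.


Step 1: e = PD / BD - 1
Step 2: e = 2.61 / 1.53 - 1
Step 3: e = 1.70588 - 1
Step 4: e = 0.706

0.706


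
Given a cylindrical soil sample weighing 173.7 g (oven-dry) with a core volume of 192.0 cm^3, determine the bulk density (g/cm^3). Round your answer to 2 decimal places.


Step 1: Identify the formula: BD = dry mass / volume
Step 2: Substitute values: BD = 173.7 / 192.0
Step 3: BD = 0.9 g/cm^3

0.9


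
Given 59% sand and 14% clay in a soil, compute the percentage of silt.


Step 1: sand + silt + clay = 100%
Step 2: silt = 100 - sand - clay
Step 3: silt = 100 - 59 - 14
Step 4: silt = 27%

27


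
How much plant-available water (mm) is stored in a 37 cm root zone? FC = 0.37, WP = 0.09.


Step 1: Available water = (FC - WP) * depth * 10
Step 2: AW = (0.37 - 0.09) * 37 * 10
Step 3: AW = 0.28 * 37 * 10
Step 4: AW = 103.6 mm

103.6


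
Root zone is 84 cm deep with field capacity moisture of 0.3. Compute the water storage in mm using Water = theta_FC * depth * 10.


Step 1: Water (mm) = theta_FC * depth (cm) * 10
Step 2: Water = 0.3 * 84 * 10
Step 3: Water = 252.0 mm

252.0


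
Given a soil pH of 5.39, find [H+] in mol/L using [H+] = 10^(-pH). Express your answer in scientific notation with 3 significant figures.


Step 1: [H+] = 10^(-pH)
Step 2: [H+] = 10^(-5.39)
Step 3: [H+] = 4.07e-06 mol/L

4.07e-06


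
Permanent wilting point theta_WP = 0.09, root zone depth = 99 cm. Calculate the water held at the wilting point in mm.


Step 1: Water (mm) = theta_WP * depth * 10
Step 2: Water = 0.09 * 99 * 10
Step 3: Water = 89.1 mm

89.1


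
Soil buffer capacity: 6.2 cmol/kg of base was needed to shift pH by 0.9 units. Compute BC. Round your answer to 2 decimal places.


Step 1: BC = change in base / change in pH
Step 2: BC = 6.2 / 0.9
Step 3: BC = 6.89 cmol/(kg*pH unit)

6.89


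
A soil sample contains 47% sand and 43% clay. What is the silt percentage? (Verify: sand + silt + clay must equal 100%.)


Step 1: sand + silt + clay = 100%
Step 2: silt = 100 - sand - clay
Step 3: silt = 100 - 47 - 43
Step 4: silt = 10%

10


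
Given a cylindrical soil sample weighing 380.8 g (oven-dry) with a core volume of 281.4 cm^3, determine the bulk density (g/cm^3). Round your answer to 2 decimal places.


Step 1: Identify the formula: BD = dry mass / volume
Step 2: Substitute values: BD = 380.8 / 281.4
Step 3: BD = 1.35 g/cm^3

1.35


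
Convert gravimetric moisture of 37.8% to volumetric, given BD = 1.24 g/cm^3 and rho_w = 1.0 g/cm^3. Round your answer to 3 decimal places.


Step 1: theta = (w / 100) * BD / rho_w
Step 2: theta = (37.8 / 100) * 1.24 / 1.0
Step 3: theta = 0.378 * 1.24
Step 4: theta = 0.469

0.469


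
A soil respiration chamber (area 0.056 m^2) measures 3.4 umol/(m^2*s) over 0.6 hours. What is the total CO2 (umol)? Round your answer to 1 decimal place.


Step 1: Convert time to seconds: 0.6 hr * 3600 = 2160.0 s
Step 2: Total = flux * area * time_s
Step 3: Total = 3.4 * 0.056 * 2160.0
Step 4: Total = 411.3 umol

411.3


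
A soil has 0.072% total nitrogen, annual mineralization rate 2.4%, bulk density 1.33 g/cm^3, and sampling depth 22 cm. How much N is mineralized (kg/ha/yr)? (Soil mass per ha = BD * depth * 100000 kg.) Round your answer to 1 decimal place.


Step 1: Soil mass per ha = BD * depth * 100000 = 1.33 * 22 * 100000 = 2926000 kg
Step 2: Total N pool = soil mass * N%/100 = 2926000 * 0.072/100 = 2106.72 kg/ha
Step 3: N mineralized = N pool * rate%/100 = 2106.72 * 2.4/100 = 50.6 kg/ha/yr

50.6


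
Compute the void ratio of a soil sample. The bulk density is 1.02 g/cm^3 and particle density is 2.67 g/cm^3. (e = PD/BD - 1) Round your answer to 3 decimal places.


Step 1: e = PD / BD - 1
Step 2: e = 2.67 / 1.02 - 1
Step 3: e = 2.61765 - 1
Step 4: e = 1.618

1.618


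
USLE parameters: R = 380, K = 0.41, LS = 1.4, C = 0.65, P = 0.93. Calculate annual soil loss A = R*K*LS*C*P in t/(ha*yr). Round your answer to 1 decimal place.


Step 1: A = R * K * LS * C * P
Step 2: R * K = 380 * 0.41 = 155.8
Step 3: (R*K) * LS = 155.8 * 1.4 = 218.12
Step 4: * C * P = 218.12 * 0.65 * 0.93 = 131.9
Step 5: A = 131.9 t/(ha*yr)

131.9


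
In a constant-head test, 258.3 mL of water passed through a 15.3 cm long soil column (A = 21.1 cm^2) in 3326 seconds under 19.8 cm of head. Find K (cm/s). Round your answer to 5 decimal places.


Step 1: K = Q * L / (A * t * h)
Step 2: Numerator = 258.3 * 15.3 = 3951.99
Step 3: Denominator = 21.1 * 3326 * 19.8 = 1389536.28
Step 4: K = 3951.99 / 1389536.28 = 0.00284 cm/s

0.00284


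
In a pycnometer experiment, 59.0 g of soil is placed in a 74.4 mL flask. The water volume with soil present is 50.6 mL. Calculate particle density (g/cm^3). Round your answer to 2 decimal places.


Step 1: Volume of solids = flask volume - water volume with soil
Step 2: V_solids = 74.4 - 50.6 = 23.8 mL
Step 3: Particle density = mass / V_solids = 59.0 / 23.8 = 2.48 g/cm^3

2.48


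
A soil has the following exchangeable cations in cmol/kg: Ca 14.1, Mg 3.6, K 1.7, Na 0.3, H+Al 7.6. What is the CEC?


Step 1: CEC = Ca + Mg + K + Na + (H+Al)
Step 2: CEC = 14.1 + 3.6 + 1.7 + 0.3 + 7.6
Step 3: CEC = 27.3 cmol/kg

27.3


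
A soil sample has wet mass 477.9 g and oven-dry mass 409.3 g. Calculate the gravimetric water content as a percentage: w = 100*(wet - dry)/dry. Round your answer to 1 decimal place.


Step 1: Water mass = wet - dry = 477.9 - 409.3 = 68.6 g
Step 2: w = 100 * water mass / dry mass
Step 3: w = 100 * 68.6 / 409.3 = 16.8%

16.8


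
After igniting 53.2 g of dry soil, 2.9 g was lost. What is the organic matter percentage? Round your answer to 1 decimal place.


Step 1: OM% = 100 * LOI / sample mass
Step 2: OM = 100 * 2.9 / 53.2
Step 3: OM = 5.5%

5.5


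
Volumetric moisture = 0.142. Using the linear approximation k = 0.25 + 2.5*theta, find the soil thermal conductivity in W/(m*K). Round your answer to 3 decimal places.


Step 1: k = 0.25 + 2.5 * theta
Step 2: k = 0.25 + 2.5 * 0.142
Step 3: k = 0.25 + 0.355
Step 4: k = 0.605 W/(m*K)

0.605


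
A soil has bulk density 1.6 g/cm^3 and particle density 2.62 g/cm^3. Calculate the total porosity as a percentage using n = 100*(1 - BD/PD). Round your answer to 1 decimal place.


Step 1: Formula: n = 100 * (1 - BD / PD)
Step 2: n = 100 * (1 - 1.6 / 2.62)
Step 3: n = 100 * (1 - 0.61069)
Step 4: n = 38.9%

38.9


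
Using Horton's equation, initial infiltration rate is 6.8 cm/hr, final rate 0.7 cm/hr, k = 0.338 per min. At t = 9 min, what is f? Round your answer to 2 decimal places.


Step 1: f = fc + (f0 - fc) * exp(-k * t)
Step 2: exp(-0.338 * 9) = 0.047739
Step 3: f = 0.7 + (6.8 - 0.7) * 0.047739
Step 4: f = 0.7 + 6.1 * 0.047739
Step 5: f = 0.99 cm/hr

0.99


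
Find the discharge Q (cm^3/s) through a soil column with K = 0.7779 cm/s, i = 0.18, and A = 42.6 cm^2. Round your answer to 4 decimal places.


Step 1: Apply Darcy's law: Q = K * i * A
Step 2: Q = 0.7779 * 0.18 * 42.6
Step 3: Q = 5.9649 cm^3/s

5.9649


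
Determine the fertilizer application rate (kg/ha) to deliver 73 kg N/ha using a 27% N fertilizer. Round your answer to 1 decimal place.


Step 1: Fertilizer rate = target N / (N content / 100)
Step 2: Rate = 73 / (27 / 100)
Step 3: Rate = 73 / 0.27
Step 4: Rate = 270.4 kg/ha

270.4


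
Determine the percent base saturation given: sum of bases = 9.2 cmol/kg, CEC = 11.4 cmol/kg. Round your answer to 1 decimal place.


Step 1: BS = 100 * (sum of bases) / CEC
Step 2: BS = 100 * 9.2 / 11.4
Step 3: BS = 80.7%

80.7


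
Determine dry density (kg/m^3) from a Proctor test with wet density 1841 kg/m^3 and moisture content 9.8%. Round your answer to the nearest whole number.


Step 1: Dry density = wet density / (1 + w/100)
Step 2: Dry density = 1841 / (1 + 9.8/100)
Step 3: Dry density = 1841 / 1.098
Step 4: Dry density = 1677 kg/m^3

1677


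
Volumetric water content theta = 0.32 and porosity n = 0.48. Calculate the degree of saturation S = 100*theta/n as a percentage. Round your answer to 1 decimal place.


Step 1: S = 100 * theta_v / n
Step 2: S = 100 * 0.32 / 0.48
Step 3: S = 66.7%

66.7


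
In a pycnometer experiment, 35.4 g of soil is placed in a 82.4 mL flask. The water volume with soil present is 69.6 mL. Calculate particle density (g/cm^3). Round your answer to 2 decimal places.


Step 1: Volume of solids = flask volume - water volume with soil
Step 2: V_solids = 82.4 - 69.6 = 12.8 mL
Step 3: Particle density = mass / V_solids = 35.4 / 12.8 = 2.77 g/cm^3

2.77


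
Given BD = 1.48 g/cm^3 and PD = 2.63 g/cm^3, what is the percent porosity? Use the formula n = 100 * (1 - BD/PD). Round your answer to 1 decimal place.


Step 1: Formula: n = 100 * (1 - BD / PD)
Step 2: n = 100 * (1 - 1.48 / 2.63)
Step 3: n = 100 * (1 - 0.56274)
Step 4: n = 43.7%

43.7


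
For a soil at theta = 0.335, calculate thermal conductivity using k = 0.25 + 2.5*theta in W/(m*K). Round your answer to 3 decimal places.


Step 1: k = 0.25 + 2.5 * theta
Step 2: k = 0.25 + 2.5 * 0.335
Step 3: k = 0.25 + 0.838
Step 4: k = 1.088 W/(m*K)

1.088


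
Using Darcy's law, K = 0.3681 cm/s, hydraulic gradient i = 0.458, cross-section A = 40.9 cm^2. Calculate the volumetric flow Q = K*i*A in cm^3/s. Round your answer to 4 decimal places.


Step 1: Apply Darcy's law: Q = K * i * A
Step 2: Q = 0.3681 * 0.458 * 40.9
Step 3: Q = 6.8953 cm^3/s

6.8953


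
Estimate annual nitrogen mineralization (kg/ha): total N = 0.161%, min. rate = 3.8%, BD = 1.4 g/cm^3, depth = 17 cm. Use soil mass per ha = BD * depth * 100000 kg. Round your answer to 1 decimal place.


Step 1: Soil mass per ha = BD * depth * 100000 = 1.4 * 17 * 100000 = 2380000 kg
Step 2: Total N pool = soil mass * N%/100 = 2380000 * 0.161/100 = 3831.8 kg/ha
Step 3: N mineralized = N pool * rate%/100 = 3831.8 * 3.8/100 = 145.6 kg/ha/yr

145.6


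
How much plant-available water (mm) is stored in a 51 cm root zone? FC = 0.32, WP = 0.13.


Step 1: Available water = (FC - WP) * depth * 10
Step 2: AW = (0.32 - 0.13) * 51 * 10
Step 3: AW = 0.19 * 51 * 10
Step 4: AW = 96.9 mm

96.9


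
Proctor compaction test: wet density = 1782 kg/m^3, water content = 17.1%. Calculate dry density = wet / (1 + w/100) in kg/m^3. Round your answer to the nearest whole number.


Step 1: Dry density = wet density / (1 + w/100)
Step 2: Dry density = 1782 / (1 + 17.1/100)
Step 3: Dry density = 1782 / 1.171
Step 4: Dry density = 1522 kg/m^3

1522


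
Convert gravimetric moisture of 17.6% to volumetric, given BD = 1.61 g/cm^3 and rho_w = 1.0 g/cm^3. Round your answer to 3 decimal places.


Step 1: theta = (w / 100) * BD / rho_w
Step 2: theta = (17.6 / 100) * 1.61 / 1.0
Step 3: theta = 0.176 * 1.61
Step 4: theta = 0.283

0.283


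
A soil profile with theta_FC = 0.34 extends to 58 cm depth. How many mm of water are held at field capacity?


Step 1: Water (mm) = theta_FC * depth (cm) * 10
Step 2: Water = 0.34 * 58 * 10
Step 3: Water = 197.2 mm

197.2


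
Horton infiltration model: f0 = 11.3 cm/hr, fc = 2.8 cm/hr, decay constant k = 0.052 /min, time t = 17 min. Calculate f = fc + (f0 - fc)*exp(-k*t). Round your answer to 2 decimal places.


Step 1: f = fc + (f0 - fc) * exp(-k * t)
Step 2: exp(-0.052 * 17) = 0.413127
Step 3: f = 2.8 + (11.3 - 2.8) * 0.413127
Step 4: f = 2.8 + 8.5 * 0.413127
Step 5: f = 6.31 cm/hr

6.31


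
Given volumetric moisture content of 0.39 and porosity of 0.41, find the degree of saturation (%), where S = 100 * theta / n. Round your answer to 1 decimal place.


Step 1: S = 100 * theta_v / n
Step 2: S = 100 * 0.39 / 0.41
Step 3: S = 95.1%

95.1


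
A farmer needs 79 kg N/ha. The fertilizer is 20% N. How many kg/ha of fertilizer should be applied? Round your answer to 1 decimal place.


Step 1: Fertilizer rate = target N / (N content / 100)
Step 2: Rate = 79 / (20 / 100)
Step 3: Rate = 79 / 0.2
Step 4: Rate = 395.0 kg/ha

395.0


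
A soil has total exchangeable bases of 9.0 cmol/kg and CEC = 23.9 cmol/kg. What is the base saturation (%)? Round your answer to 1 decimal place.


Step 1: BS = 100 * (sum of bases) / CEC
Step 2: BS = 100 * 9.0 / 23.9
Step 3: BS = 37.7%

37.7


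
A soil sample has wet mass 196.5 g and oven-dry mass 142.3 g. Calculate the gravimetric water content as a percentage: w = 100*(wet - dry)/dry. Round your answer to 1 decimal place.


Step 1: Water mass = wet - dry = 196.5 - 142.3 = 54.2 g
Step 2: w = 100 * water mass / dry mass
Step 3: w = 100 * 54.2 / 142.3 = 38.1%

38.1


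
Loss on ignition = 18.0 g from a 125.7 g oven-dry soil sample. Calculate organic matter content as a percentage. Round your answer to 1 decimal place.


Step 1: OM% = 100 * LOI / sample mass
Step 2: OM = 100 * 18.0 / 125.7
Step 3: OM = 14.3%

14.3


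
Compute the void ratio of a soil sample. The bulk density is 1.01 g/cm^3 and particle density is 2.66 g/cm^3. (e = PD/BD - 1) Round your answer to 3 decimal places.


Step 1: e = PD / BD - 1
Step 2: e = 2.66 / 1.01 - 1
Step 3: e = 2.63366 - 1
Step 4: e = 1.634

1.634


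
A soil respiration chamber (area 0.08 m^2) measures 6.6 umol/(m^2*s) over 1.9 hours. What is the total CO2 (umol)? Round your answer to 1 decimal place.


Step 1: Convert time to seconds: 1.9 hr * 3600 = 6840.0 s
Step 2: Total = flux * area * time_s
Step 3: Total = 6.6 * 0.08 * 6840.0
Step 4: Total = 3611.5 umol

3611.5


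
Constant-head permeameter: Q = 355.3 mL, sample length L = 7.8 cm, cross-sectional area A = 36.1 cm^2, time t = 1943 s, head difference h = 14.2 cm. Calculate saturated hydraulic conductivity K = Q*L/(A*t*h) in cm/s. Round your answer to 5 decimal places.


Step 1: K = Q * L / (A * t * h)
Step 2: Numerator = 355.3 * 7.8 = 2771.34
Step 3: Denominator = 36.1 * 1943 * 14.2 = 996020.66
Step 4: K = 2771.34 / 996020.66 = 0.00278 cm/s

0.00278


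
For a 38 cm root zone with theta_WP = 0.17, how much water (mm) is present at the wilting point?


Step 1: Water (mm) = theta_WP * depth * 10
Step 2: Water = 0.17 * 38 * 10
Step 3: Water = 64.6 mm

64.6


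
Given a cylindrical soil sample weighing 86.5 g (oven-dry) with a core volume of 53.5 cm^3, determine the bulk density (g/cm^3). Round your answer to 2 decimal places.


Step 1: Identify the formula: BD = dry mass / volume
Step 2: Substitute values: BD = 86.5 / 53.5
Step 3: BD = 1.62 g/cm^3

1.62


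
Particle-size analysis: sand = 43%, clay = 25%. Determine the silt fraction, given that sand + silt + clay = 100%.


Step 1: sand + silt + clay = 100%
Step 2: silt = 100 - sand - clay
Step 3: silt = 100 - 43 - 25
Step 4: silt = 32%

32


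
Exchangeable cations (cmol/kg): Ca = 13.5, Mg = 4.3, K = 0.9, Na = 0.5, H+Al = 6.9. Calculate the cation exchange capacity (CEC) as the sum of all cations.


Step 1: CEC = Ca + Mg + K + Na + (H+Al)
Step 2: CEC = 13.5 + 4.3 + 0.9 + 0.5 + 6.9
Step 3: CEC = 26.1 cmol/kg

26.1


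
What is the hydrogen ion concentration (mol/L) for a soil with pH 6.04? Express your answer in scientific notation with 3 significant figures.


Step 1: [H+] = 10^(-pH)
Step 2: [H+] = 10^(-6.04)
Step 3: [H+] = 9.12e-07 mol/L

9.12e-07


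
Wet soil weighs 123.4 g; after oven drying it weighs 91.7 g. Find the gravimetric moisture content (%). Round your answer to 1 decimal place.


Step 1: Water mass = wet - dry = 123.4 - 91.7 = 31.7 g
Step 2: w = 100 * water mass / dry mass
Step 3: w = 100 * 31.7 / 91.7 = 34.6%

34.6


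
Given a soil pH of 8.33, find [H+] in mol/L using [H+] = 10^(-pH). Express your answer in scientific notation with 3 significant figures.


Step 1: [H+] = 10^(-pH)
Step 2: [H+] = 10^(-8.33)
Step 3: [H+] = 4.68e-09 mol/L

4.68e-09


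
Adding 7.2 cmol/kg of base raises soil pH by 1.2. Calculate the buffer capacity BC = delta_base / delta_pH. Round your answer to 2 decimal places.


Step 1: BC = change in base / change in pH
Step 2: BC = 7.2 / 1.2
Step 3: BC = 6.0 cmol/(kg*pH unit)

6.0


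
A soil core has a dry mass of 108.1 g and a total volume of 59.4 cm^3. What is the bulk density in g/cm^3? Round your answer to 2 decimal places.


Step 1: Identify the formula: BD = dry mass / volume
Step 2: Substitute values: BD = 108.1 / 59.4
Step 3: BD = 1.82 g/cm^3

1.82


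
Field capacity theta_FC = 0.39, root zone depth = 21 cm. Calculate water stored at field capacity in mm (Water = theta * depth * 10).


Step 1: Water (mm) = theta_FC * depth (cm) * 10
Step 2: Water = 0.39 * 21 * 10
Step 3: Water = 81.9 mm

81.9


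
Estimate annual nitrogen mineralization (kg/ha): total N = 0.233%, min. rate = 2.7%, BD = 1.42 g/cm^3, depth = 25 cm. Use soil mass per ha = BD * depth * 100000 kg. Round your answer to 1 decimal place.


Step 1: Soil mass per ha = BD * depth * 100000 = 1.42 * 25 * 100000 = 3550000 kg
Step 2: Total N pool = soil mass * N%/100 = 3550000 * 0.233/100 = 8271.5 kg/ha
Step 3: N mineralized = N pool * rate%/100 = 8271.5 * 2.7/100 = 223.3 kg/ha/yr

223.3


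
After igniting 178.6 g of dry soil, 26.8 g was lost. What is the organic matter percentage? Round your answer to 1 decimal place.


Step 1: OM% = 100 * LOI / sample mass
Step 2: OM = 100 * 26.8 / 178.6
Step 3: OM = 15.0%

15.0


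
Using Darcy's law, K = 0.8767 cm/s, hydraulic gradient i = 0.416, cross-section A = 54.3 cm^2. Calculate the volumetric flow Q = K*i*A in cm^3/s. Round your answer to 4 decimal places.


Step 1: Apply Darcy's law: Q = K * i * A
Step 2: Q = 0.8767 * 0.416 * 54.3
Step 3: Q = 19.8036 cm^3/s

19.8036


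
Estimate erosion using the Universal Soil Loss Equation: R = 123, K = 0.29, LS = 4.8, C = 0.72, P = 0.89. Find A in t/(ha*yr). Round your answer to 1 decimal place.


Step 1: A = R * K * LS * C * P
Step 2: R * K = 123 * 0.29 = 35.67
Step 3: (R*K) * LS = 35.67 * 4.8 = 171.216
Step 4: * C * P = 171.216 * 0.72 * 0.89 = 109.7
Step 5: A = 109.7 t/(ha*yr)

109.7


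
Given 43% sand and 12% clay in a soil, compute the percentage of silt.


Step 1: sand + silt + clay = 100%
Step 2: silt = 100 - sand - clay
Step 3: silt = 100 - 43 - 12
Step 4: silt = 45%

45


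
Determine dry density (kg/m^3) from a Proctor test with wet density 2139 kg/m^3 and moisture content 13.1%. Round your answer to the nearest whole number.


Step 1: Dry density = wet density / (1 + w/100)
Step 2: Dry density = 2139 / (1 + 13.1/100)
Step 3: Dry density = 2139 / 1.131
Step 4: Dry density = 1891 kg/m^3

1891


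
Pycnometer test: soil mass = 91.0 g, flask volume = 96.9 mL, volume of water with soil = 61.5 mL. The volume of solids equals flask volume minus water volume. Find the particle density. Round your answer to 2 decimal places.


Step 1: Volume of solids = flask volume - water volume with soil
Step 2: V_solids = 96.9 - 61.5 = 35.4 mL
Step 3: Particle density = mass / V_solids = 91.0 / 35.4 = 2.57 g/cm^3

2.57


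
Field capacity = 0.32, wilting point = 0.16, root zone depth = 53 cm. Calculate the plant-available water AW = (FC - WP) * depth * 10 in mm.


Step 1: Available water = (FC - WP) * depth * 10
Step 2: AW = (0.32 - 0.16) * 53 * 10
Step 3: AW = 0.16 * 53 * 10
Step 4: AW = 84.8 mm

84.8


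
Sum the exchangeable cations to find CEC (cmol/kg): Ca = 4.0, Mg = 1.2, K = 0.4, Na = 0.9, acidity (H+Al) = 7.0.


Step 1: CEC = Ca + Mg + K + Na + (H+Al)
Step 2: CEC = 4.0 + 1.2 + 0.4 + 0.9 + 7.0
Step 3: CEC = 13.5 cmol/kg

13.5


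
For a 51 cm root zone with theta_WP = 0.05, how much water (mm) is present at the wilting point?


Step 1: Water (mm) = theta_WP * depth * 10
Step 2: Water = 0.05 * 51 * 10
Step 3: Water = 25.5 mm

25.5


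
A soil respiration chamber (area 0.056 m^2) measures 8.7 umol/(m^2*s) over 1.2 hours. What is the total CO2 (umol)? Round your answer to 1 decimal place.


Step 1: Convert time to seconds: 1.2 hr * 3600 = 4320.0 s
Step 2: Total = flux * area * time_s
Step 3: Total = 8.7 * 0.056 * 4320.0
Step 4: Total = 2104.7 umol

2104.7


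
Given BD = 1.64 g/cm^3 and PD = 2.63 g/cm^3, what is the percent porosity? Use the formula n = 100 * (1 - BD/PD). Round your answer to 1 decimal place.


Step 1: Formula: n = 100 * (1 - BD / PD)
Step 2: n = 100 * (1 - 1.64 / 2.63)
Step 3: n = 100 * (1 - 0.62357)
Step 4: n = 37.6%

37.6


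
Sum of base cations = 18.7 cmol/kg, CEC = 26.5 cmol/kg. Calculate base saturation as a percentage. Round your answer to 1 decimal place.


Step 1: BS = 100 * (sum of bases) / CEC
Step 2: BS = 100 * 18.7 / 26.5
Step 3: BS = 70.6%

70.6


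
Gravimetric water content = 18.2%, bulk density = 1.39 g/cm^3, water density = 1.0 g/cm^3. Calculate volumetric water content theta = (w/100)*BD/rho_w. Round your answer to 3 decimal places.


Step 1: theta = (w / 100) * BD / rho_w
Step 2: theta = (18.2 / 100) * 1.39 / 1.0
Step 3: theta = 0.182 * 1.39
Step 4: theta = 0.253

0.253


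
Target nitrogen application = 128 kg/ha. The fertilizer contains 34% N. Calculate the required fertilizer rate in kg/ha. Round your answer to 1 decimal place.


Step 1: Fertilizer rate = target N / (N content / 100)
Step 2: Rate = 128 / (34 / 100)
Step 3: Rate = 128 / 0.34
Step 4: Rate = 376.5 kg/ha

376.5


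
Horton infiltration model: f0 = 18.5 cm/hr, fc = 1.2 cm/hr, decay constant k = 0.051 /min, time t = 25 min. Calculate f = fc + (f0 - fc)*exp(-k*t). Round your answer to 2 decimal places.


Step 1: f = fc + (f0 - fc) * exp(-k * t)
Step 2: exp(-0.051 * 25) = 0.279431
Step 3: f = 1.2 + (18.5 - 1.2) * 0.279431
Step 4: f = 1.2 + 17.3 * 0.279431
Step 5: f = 6.03 cm/hr

6.03


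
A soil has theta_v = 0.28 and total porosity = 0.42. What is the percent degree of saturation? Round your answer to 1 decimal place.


Step 1: S = 100 * theta_v / n
Step 2: S = 100 * 0.28 / 0.42
Step 3: S = 66.7%

66.7


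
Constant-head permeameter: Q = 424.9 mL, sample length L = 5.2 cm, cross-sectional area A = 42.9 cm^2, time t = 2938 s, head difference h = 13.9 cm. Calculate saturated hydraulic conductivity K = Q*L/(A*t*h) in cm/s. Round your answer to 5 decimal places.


Step 1: K = Q * L / (A * t * h)
Step 2: Numerator = 424.9 * 5.2 = 2209.48
Step 3: Denominator = 42.9 * 2938 * 13.9 = 1751958.78
Step 4: K = 2209.48 / 1751958.78 = 0.00126 cm/s

0.00126


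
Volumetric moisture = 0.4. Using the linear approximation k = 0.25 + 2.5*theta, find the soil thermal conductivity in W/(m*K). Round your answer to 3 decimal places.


Step 1: k = 0.25 + 2.5 * theta
Step 2: k = 0.25 + 2.5 * 0.4
Step 3: k = 0.25 + 1.0
Step 4: k = 1.25 W/(m*K)

1.25


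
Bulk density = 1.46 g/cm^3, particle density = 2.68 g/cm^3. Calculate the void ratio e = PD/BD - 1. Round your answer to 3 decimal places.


Step 1: e = PD / BD - 1
Step 2: e = 2.68 / 1.46 - 1
Step 3: e = 1.83562 - 1
Step 4: e = 0.836

0.836


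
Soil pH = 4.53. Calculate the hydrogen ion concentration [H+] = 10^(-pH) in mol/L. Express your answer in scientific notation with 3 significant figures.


Step 1: [H+] = 10^(-pH)
Step 2: [H+] = 10^(-4.53)
Step 3: [H+] = 2.95e-05 mol/L

2.95e-05


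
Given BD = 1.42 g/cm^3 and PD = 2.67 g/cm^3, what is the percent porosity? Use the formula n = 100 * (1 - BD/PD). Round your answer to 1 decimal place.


Step 1: Formula: n = 100 * (1 - BD / PD)
Step 2: n = 100 * (1 - 1.42 / 2.67)
Step 3: n = 100 * (1 - 0.53184)
Step 4: n = 46.8%

46.8


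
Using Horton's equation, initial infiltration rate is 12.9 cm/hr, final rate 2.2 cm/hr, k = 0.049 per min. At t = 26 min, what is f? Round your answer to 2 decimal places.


Step 1: f = fc + (f0 - fc) * exp(-k * t)
Step 2: exp(-0.049 * 26) = 0.279711
Step 3: f = 2.2 + (12.9 - 2.2) * 0.279711
Step 4: f = 2.2 + 10.7 * 0.279711
Step 5: f = 5.19 cm/hr

5.19


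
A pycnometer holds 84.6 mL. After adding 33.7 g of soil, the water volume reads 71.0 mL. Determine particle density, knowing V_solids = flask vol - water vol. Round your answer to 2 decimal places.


Step 1: Volume of solids = flask volume - water volume with soil
Step 2: V_solids = 84.6 - 71.0 = 13.6 mL
Step 3: Particle density = mass / V_solids = 33.7 / 13.6 = 2.48 g/cm^3

2.48


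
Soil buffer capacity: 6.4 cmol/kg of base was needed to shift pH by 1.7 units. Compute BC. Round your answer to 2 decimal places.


Step 1: BC = change in base / change in pH
Step 2: BC = 6.4 / 1.7
Step 3: BC = 3.76 cmol/(kg*pH unit)

3.76


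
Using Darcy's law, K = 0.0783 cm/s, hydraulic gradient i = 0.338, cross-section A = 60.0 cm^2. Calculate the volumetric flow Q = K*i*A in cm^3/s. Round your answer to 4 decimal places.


Step 1: Apply Darcy's law: Q = K * i * A
Step 2: Q = 0.0783 * 0.338 * 60.0
Step 3: Q = 1.5879 cm^3/s

1.5879


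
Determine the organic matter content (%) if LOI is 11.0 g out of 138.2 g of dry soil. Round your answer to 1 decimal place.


Step 1: OM% = 100 * LOI / sample mass
Step 2: OM = 100 * 11.0 / 138.2
Step 3: OM = 8.0%

8.0


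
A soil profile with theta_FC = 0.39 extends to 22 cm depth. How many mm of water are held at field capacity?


Step 1: Water (mm) = theta_FC * depth (cm) * 10
Step 2: Water = 0.39 * 22 * 10
Step 3: Water = 85.8 mm

85.8


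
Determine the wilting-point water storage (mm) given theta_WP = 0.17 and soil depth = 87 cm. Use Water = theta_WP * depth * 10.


Step 1: Water (mm) = theta_WP * depth * 10
Step 2: Water = 0.17 * 87 * 10
Step 3: Water = 147.9 mm

147.9


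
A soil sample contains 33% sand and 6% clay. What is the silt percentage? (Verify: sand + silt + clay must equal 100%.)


Step 1: sand + silt + clay = 100%
Step 2: silt = 100 - sand - clay
Step 3: silt = 100 - 33 - 6
Step 4: silt = 61%

61


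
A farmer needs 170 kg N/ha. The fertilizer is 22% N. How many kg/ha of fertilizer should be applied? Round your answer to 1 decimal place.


Step 1: Fertilizer rate = target N / (N content / 100)
Step 2: Rate = 170 / (22 / 100)
Step 3: Rate = 170 / 0.22
Step 4: Rate = 772.7 kg/ha

772.7


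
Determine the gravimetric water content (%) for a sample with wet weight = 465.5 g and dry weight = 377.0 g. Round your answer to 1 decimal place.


Step 1: Water mass = wet - dry = 465.5 - 377.0 = 88.5 g
Step 2: w = 100 * water mass / dry mass
Step 3: w = 100 * 88.5 / 377.0 = 23.5%

23.5


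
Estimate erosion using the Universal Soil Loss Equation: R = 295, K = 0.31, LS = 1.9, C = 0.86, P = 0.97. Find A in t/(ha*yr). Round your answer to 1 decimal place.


Step 1: A = R * K * LS * C * P
Step 2: R * K = 295 * 0.31 = 91.45
Step 3: (R*K) * LS = 91.45 * 1.9 = 173.755
Step 4: * C * P = 173.755 * 0.86 * 0.97 = 144.9
Step 5: A = 144.9 t/(ha*yr)

144.9


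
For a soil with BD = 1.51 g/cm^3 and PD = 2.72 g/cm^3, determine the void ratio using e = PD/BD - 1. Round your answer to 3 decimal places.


Step 1: e = PD / BD - 1
Step 2: e = 2.72 / 1.51 - 1
Step 3: e = 1.80132 - 1
Step 4: e = 0.801

0.801


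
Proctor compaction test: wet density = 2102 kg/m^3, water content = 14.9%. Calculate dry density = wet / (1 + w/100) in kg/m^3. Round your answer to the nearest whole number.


Step 1: Dry density = wet density / (1 + w/100)
Step 2: Dry density = 2102 / (1 + 14.9/100)
Step 3: Dry density = 2102 / 1.149
Step 4: Dry density = 1829 kg/m^3

1829


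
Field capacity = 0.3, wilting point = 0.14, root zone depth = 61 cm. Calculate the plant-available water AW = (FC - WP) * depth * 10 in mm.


Step 1: Available water = (FC - WP) * depth * 10
Step 2: AW = (0.3 - 0.14) * 61 * 10
Step 3: AW = 0.16 * 61 * 10
Step 4: AW = 97.6 mm

97.6


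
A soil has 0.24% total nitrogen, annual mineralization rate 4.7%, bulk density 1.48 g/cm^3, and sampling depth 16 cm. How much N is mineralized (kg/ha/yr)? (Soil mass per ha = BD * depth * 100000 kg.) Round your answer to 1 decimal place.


Step 1: Soil mass per ha = BD * depth * 100000 = 1.48 * 16 * 100000 = 2368000 kg
Step 2: Total N pool = soil mass * N%/100 = 2368000 * 0.24/100 = 5683.2 kg/ha
Step 3: N mineralized = N pool * rate%/100 = 5683.2 * 4.7/100 = 267.1 kg/ha/yr

267.1


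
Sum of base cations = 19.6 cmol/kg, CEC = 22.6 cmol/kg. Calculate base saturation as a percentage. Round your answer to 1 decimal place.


Step 1: BS = 100 * (sum of bases) / CEC
Step 2: BS = 100 * 19.6 / 22.6
Step 3: BS = 86.7%

86.7


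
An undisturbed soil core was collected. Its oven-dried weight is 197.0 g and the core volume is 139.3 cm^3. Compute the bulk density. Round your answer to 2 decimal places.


Step 1: Identify the formula: BD = dry mass / volume
Step 2: Substitute values: BD = 197.0 / 139.3
Step 3: BD = 1.41 g/cm^3

1.41


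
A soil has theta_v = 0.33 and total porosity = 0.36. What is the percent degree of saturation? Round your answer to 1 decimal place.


Step 1: S = 100 * theta_v / n
Step 2: S = 100 * 0.33 / 0.36
Step 3: S = 91.7%

91.7


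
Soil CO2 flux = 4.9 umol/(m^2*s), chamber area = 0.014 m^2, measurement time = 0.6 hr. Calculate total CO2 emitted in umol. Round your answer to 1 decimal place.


Step 1: Convert time to seconds: 0.6 hr * 3600 = 2160.0 s
Step 2: Total = flux * area * time_s
Step 3: Total = 4.9 * 0.014 * 2160.0
Step 4: Total = 148.2 umol

148.2
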